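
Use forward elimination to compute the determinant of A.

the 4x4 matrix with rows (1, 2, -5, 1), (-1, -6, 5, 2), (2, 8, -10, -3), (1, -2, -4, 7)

Forward elimination:
R2 <- R2 - (-1)*R1:  [  0  -4   0   3 ]
R3 <- R3 - (2)*R1:  [  0   4   0  -5 ]
R4 <- R4 - (1)*R1:  [  0  -4   1   6 ]
R3 <- R3 - (-1)*R2:  [  0   0   0  -2 ]
R4 <- R4 - (1)*R2:  [ 0  0  1  3 ]
R3 <-> R4   (pivot in column 3 was zero)
[ 1   2  -5   1 ]
[ 0  -4   0   3 ]
[ 0   0   1   3 ]
[ 0   0   0  -2 ]
Upper-triangular form:
[ 1   2  -5   1 ]
[ 0  -4   0   3 ]
[ 0   0   1   3 ]
[ 0   0   0  -2 ]
det(A) = (-1)^1 * (1) * (-4) * (1) * (-2) = -8  (1 row swap -> sign -1)

det(A) = -8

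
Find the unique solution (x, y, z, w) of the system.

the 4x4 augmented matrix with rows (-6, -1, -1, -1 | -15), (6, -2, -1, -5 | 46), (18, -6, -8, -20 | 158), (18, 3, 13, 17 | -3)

(4, -5, -2, -2)

Forward elimination on [A|b]:
R2 <- R2 - (-1)*R1:  [  0  -3  -2  -6  31 ]
R3 <- R3 - (-3)*R1:  [   0   -9  -11  -23  113 ]
R4 <- R4 - (-3)*R1:  [   0    0   10   14  -48 ]
R3 <- R3 - (3)*R2:  [  0   0  -5  -5  20 ]
R4 <- R4 - (-2)*R3:  [  0   0   0   4  -8 ]
Row echelon form:
[ -6  -1  -1  -1  |  -15 ]
[  0  -3  -2  -6  |   31 ]
[  0   0  -5  -5  |   20 ]
[  0   0   0   4  |   -8 ]
Back-substitution:
w = (-8) / 4 = -2
z = (20 - (-5)*(-2)) / -5 = -2
y = (31 - (-2)*(-2) - (-6)*(-2)) / -3 = -5
x = (-15 - (-1)*(-5) - (-1)*(-2) - (-1)*(-2)) / -6 = 4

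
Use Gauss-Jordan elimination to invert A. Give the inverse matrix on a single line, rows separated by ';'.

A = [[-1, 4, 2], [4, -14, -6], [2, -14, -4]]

inverse = [7/3 1 -1/3; -1/3 0 -1/6; 7/3 1/2 1/6]

Gauss-Jordan on [A | I]:
R1 <- (1/-1)*R1:  [  1  -4  -2  |  -1   0   0 ]
R2 <- R2 - (4)*R1:  [ 0  2  2  |  4  1  0 ]
R3 <- R3 - (2)*R1:  [  0  -6   0  |   2   0   1 ]
R2 <- (1/2)*R2:  [   0    1    1  |    2  1/2    0 ]
R1 <- R1 - (-4)*R2:  [ 1  0  2  |  7  2  0 ]
R3 <- R3 - (-6)*R2:  [  0   0   6  |  14   3   1 ]
R3 <- (1/6)*R3:  [   0    0    1  |  7/3  1/2  1/6 ]
R1 <- R1 - (2)*R3:  [    1     0     0  |   7/3     1  -1/3 ]
R2 <- R2 - (1)*R3:  [    0     1     0  |  -1/3     0  -1/6 ]
Right block of [I | A^{-1}] is the inverse:
[  7/3    1  -1/3 ]
[ -1/3    0  -1/6 ]
[  7/3  1/2   1/6 ]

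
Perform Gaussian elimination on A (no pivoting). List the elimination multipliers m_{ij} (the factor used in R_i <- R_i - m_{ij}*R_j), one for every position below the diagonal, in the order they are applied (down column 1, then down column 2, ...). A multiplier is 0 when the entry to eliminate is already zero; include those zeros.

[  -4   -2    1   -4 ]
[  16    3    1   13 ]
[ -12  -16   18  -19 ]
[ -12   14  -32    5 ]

multipliers: -4, 3, 3, 2, -4, -3

Forward elimination:
R2 <- R2 - (-4)*R1:  [  0  -5   5  -3 ]
R3 <- R3 - (3)*R1:  [   0  -10   15   -7 ]
R4 <- R4 - (3)*R1:  [   0   20  -35   17 ]
R3 <- R3 - (2)*R2:  [  0   0   5  -1 ]
R4 <- R4 - (-4)*R2:  [   0    0  -15    5 ]
R4 <- R4 - (-3)*R3:  [ 0  0  0  2 ]
Multipliers (in order of application): m_{21} = -4, m_{31} = 3, m_{41} = 3, m_{32} = 2, m_{42} = -4, m_{43} = -3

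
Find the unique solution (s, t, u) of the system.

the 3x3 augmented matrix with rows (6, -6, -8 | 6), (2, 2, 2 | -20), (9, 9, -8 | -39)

(-5, -2, -3)

Forward elimination on [A|b]:
R2 <- R2 - (1/3)*R1:  [    0     4  14/3   -22 ]
R3 <- R3 - (3/2)*R1:  [   0   18    4  -48 ]
R3 <- R3 - (9/2)*R2:  [   0    0  -17   51 ]
Row echelon form:
[ 6  -6    -8  |    6 ]
[ 0   4  14/3  |  -22 ]
[ 0   0   -17  |   51 ]
Back-substitution:
u = (51) / -17 = -3
t = (-22 - (14/3)*(-3)) / 4 = -2
s = (6 - (-6)*(-2) - (-8)*(-3)) / 6 = -5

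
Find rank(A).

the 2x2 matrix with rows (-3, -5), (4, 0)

Row reduction:
R2 <- R2 - (-4/3)*R1:  [     0  -20/3 ]
Row echelon form:
[ -3     -5 ]
[  0  -20/3 ]
Nonzero rows / pivot columns: 2

rank(A) = 2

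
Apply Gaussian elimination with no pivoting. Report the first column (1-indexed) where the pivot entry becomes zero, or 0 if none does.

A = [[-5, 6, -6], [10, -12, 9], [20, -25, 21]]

first zero-pivot column = 2

Naive forward elimination:
R2 <- R2 - (-2)*R1:  [  0   0  -3 ]
R3 <- R3 - (-4)*R1:  [  0  -1  -3 ]
Matrix at this point:
[ -5   6  -6 ]
[  0   0  -3 ]
[  0  -1  -3 ]
Pivot entry (2,2) is zero but row 3 has -1 in column 2 -> naive elimination stops; a row interchange (e.g. R2 <-> R3) would be required here.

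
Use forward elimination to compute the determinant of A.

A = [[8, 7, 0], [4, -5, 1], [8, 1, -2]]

det(A) = 184

Forward elimination:
R2 <- R2 - (1/2)*R1:  [     0  -17/2      1 ]
R3 <- R3 - (1)*R1:  [  0  -6  -2 ]
R3 <- R3 - (12/17)*R2:  [      0       0  -46/17 ]
Upper-triangular form:
[ 8      7       0 ]
[ 0  -17/2       1 ]
[ 0      0  -46/17 ]
det(A) = (-1)^0 * (8) * (-17/2) * (-46/17) = 184  (0 row swaps -> sign +1)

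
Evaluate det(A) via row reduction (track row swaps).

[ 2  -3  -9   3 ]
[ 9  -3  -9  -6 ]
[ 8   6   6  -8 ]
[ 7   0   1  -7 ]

det(A) = -786

Forward elimination:
R2 <- R2 - (9/2)*R1:  [     0   21/2   63/2  -39/2 ]
R3 <- R3 - (4)*R1:  [   0   18   42  -20 ]
R4 <- R4 - (7/2)*R1:  [     0   21/2   65/2  -35/2 ]
R3 <- R3 - (12/7)*R2:  [    0     0   -12  94/7 ]
R4 <- R4 - (1)*R2:  [ 0  0  1  2 ]
R4 <- R4 - (-1/12)*R3:  [      0       0       0  131/42 ]
Upper-triangular form:
[ 2    -3    -9       3 ]
[ 0  21/2  63/2   -39/2 ]
[ 0     0   -12    94/7 ]
[ 0     0     0  131/42 ]
det(A) = (-1)^0 * (2) * (21/2) * (-12) * (131/42) = -786  (0 row swaps -> sign +1)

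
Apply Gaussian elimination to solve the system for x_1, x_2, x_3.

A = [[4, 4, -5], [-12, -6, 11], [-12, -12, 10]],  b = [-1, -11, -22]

(5, 1, 5)

Forward elimination on [A|b]:
R2 <- R2 - (-3)*R1:  [   0    6   -4  -14 ]
R3 <- R3 - (-3)*R1:  [   0    0   -5  -25 ]
Row echelon form:
[ 4  4  -5  |   -1 ]
[ 0  6  -4  |  -14 ]
[ 0  0  -5  |  -25 ]
Back-substitution:
x_3 = (-25) / -5 = 5
x_2 = (-14 - (-4)*(5)) / 6 = 1
x_1 = (-1 - (4)*(1) - (-5)*(5)) / 4 = 5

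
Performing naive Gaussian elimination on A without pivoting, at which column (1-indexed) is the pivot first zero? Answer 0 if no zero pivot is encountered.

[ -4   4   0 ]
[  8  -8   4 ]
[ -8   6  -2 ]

first zero-pivot column = 2

Naive forward elimination:
R2 <- R2 - (-2)*R1:  [ 0  0  4 ]
R3 <- R3 - (2)*R1:  [  0  -2  -2 ]
Matrix at this point:
[ -4   4   0 ]
[  0   0   4 ]
[  0  -2  -2 ]
Pivot entry (2,2) is zero but row 3 has -2 in column 2 -> naive elimination stops; a row interchange (e.g. R2 <-> R3) would be required here.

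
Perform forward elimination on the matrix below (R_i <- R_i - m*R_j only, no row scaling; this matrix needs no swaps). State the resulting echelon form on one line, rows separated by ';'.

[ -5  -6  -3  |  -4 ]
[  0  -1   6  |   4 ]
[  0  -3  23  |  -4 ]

Forward elimination:
R3 <- R3 - (3)*R2:  [   0    0    5  -16 ]
Row echelon form:
[ -5  -6  -3  |   -4 ]
[  0  -1   6  |    4 ]
[  0   0   5  |  -16 ]

REF = [-5 -6 -3 -4; 0 -1 6 4; 0 0 5 -16]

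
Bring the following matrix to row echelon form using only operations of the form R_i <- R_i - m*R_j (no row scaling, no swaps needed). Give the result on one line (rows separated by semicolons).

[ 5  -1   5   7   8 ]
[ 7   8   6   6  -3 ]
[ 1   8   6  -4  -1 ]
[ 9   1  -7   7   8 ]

Forward elimination:
R2 <- R2 - (7/5)*R1:  [     0   47/5     -1  -19/5  -71/5 ]
R3 <- R3 - (1/5)*R1:  [     0   41/5      5  -27/5  -13/5 ]
R4 <- R4 - (9/5)*R1:  [     0   14/5    -16  -28/5  -32/5 ]
R3 <- R3 - (41/47)*R2:  [      0       0  276/47  -98/47  460/47 ]
R4 <- R4 - (14/47)*R2:  [       0        0  -738/47  -210/47  -102/47 ]
R4 <- R4 - (-123/46)*R3:  [       0        0        0  -231/23       24 ]
Row echelon form:
[ 5    -1       5        7       8 ]
[ 0  47/5      -1    -19/5   -71/5 ]
[ 0     0  276/47   -98/47  460/47 ]
[ 0     0       0  -231/23      24 ]

REF = [5 -1 5 7 8; 0 47/5 -1 -19/5 -71/5; 0 0 276/47 -98/47 460/47; 0 0 0 -231/23 24]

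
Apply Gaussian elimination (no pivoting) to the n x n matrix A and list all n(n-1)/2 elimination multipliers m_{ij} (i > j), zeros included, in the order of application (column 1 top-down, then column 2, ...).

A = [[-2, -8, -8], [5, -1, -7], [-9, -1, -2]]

multipliers: -5/2, 9/2, -5/3

Forward elimination:
R2 <- R2 - (-5/2)*R1:  [   0  -21  -27 ]
R3 <- R3 - (9/2)*R1:  [  0  35  34 ]
R3 <- R3 - (-5/3)*R2:  [   0    0  -11 ]
Multipliers (in order of application): m_{21} = -5/2, m_{31} = 9/2, m_{32} = -5/3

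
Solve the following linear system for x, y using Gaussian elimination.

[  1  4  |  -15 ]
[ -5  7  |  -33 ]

(1, -4)

Forward elimination on [A|b]:
R2 <- R2 - (-5)*R1:  [    0    27  -108 ]
Row echelon form:
[ 1   4  |   -15 ]
[ 0  27  |  -108 ]
Back-substitution:
y = (-108) / 27 = -4
x = (-15 - (4)*(-4)) / 1 = 1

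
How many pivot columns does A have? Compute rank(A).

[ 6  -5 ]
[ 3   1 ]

rank(A) = 2

Row reduction:
R2 <- R2 - (1/2)*R1:  [   0  7/2 ]
Row echelon form:
[ 6   -5 ]
[ 0  7/2 ]
Nonzero rows / pivot columns: 2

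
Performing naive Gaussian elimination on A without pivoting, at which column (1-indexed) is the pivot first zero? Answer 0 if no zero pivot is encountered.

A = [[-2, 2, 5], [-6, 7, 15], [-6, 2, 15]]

first zero-pivot column = 3

Naive forward elimination:
R2 <- R2 - (3)*R1:  [ 0  1  0 ]
R3 <- R3 - (3)*R1:  [  0  -4   0 ]
R3 <- R3 - (-4)*R2:  [ 0  0  0 ]
Matrix at this point:
[ -2  2  5 ]
[  0  1  0 ]
[  0  0  0 ]
Pivot entry (3,3) in the last row is zero and there are no rows below to swap with -> zero pivot in column 3 (A is singular).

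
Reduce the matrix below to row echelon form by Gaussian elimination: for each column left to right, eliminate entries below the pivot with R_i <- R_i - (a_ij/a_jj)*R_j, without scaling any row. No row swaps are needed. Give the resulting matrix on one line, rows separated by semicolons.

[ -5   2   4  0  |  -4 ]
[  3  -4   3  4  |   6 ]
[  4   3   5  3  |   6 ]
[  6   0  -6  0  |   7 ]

REF = [-5 2 4 0 -4; 0 -14/5 27/5 4 18/5; 0 0 239/14 67/7 61/7; 0 0 0 360/239 845/239]

Forward elimination:
R2 <- R2 - (-3/5)*R1:  [     0  -14/5   27/5      4   18/5 ]
R3 <- R3 - (-4/5)*R1:  [    0  23/5  41/5     3  14/5 ]
R4 <- R4 - (-6/5)*R1:  [    0  12/5  -6/5     0  11/5 ]
R3 <- R3 - (-23/14)*R2:  [      0       0  239/14    67/7    61/7 ]
R4 <- R4 - (-6/7)*R2:  [    0     0  24/7  24/7  37/7 ]
R4 <- R4 - (48/239)*R3:  [       0        0        0  360/239  845/239 ]
Row echelon form:
[ -5      2       4        0  |       -4 ]
[  0  -14/5    27/5        4  |     18/5 ]
[  0      0  239/14     67/7  |     61/7 ]
[  0      0       0  360/239  |  845/239 ]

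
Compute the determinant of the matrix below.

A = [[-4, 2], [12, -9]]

Forward elimination:
R2 <- R2 - (-3)*R1:  [  0  -3 ]
Upper-triangular form:
[ -4   2 ]
[  0  -3 ]
det(A) = (-1)^0 * (-4) * (-3) = 12  (0 row swaps -> sign +1)

det(A) = 12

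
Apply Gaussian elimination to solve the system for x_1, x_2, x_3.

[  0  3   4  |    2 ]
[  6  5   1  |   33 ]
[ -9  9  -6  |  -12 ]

(4, 2, -1)

Forward elimination on [A|b]:
R1 <-> R2   (pivot in column 1 was zero)
[  6  5   1   33 ]
[  0  3   4    2 ]
[ -9  9  -6  -12 ]
R3 <- R3 - (-3/2)*R1:  [    0  33/2  -9/2  75/2 ]
R3 <- R3 - (11/2)*R2:  [     0      0  -53/2   53/2 ]
Row echelon form:
[ 6  5      1  |    33 ]
[ 0  3      4  |     2 ]
[ 0  0  -53/2  |  53/2 ]
Back-substitution:
x_3 = (53/2) / (-53/2) = -1
x_2 = (2 - (4)*(-1)) / 3 = 2
x_1 = (33 - (5)*(2) - (1)*(-1)) / 6 = 4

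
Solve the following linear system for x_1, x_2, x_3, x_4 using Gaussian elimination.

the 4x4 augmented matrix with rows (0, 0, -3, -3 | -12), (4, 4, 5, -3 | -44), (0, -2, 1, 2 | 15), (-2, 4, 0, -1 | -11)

Forward elimination on [A|b]:
R1 <-> R2   (pivot in column 1 was zero)
[  4   4   5  -3  -44 ]
[  0   0  -3  -3  -12 ]
[  0  -2   1   2   15 ]
[ -2   4   0  -1  -11 ]
R4 <- R4 - (-1/2)*R1:  [    0     6   5/2  -5/2   -33 ]
R2 <-> R3   (pivot in column 2 was zero)
[ 4   4    5    -3  -44 ]
[ 0  -2    1     2   15 ]
[ 0   0   -3    -3  -12 ]
[ 0   6  5/2  -5/2  -33 ]
R4 <- R4 - (-3)*R2:  [    0     0  11/2   7/2    12 ]
R4 <- R4 - (-11/6)*R3:  [   0    0    0   -2  -10 ]
Row echelon form:
[ 4   4   5  -3  |  -44 ]
[ 0  -2   1   2  |   15 ]
[ 0   0  -3  -3  |  -12 ]
[ 0   0   0  -2  |  -10 ]
Back-substitution:
x_4 = (-10) / -2 = 5
x_3 = (-12 - (-3)*(5)) / -3 = -1
x_2 = (15 - (1)*(-1) - (2)*(5)) / -2 = -3
x_1 = (-44 - (4)*(-3) - (5)*(-1) - (-3)*(5)) / 4 = -3

(-3, -3, -1, 5)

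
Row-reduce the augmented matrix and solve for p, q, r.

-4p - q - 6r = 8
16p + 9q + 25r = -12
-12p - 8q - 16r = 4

(-3, 4, 0)

Forward elimination on [A|b]:
R2 <- R2 - (-4)*R1:  [  0   5   1  20 ]
R3 <- R3 - (3)*R1:  [   0   -5    2  -20 ]
R3 <- R3 - (-1)*R2:  [ 0  0  3  0 ]
Row echelon form:
[ -4  -1  -6  |   8 ]
[  0   5   1  |  20 ]
[  0   0   3  |   0 ]
Back-substitution:
r = (0) / 3 = 0
q = (20 - (1)*(0)) / 5 = 4
p = (8 - (-1)*(4) - (-6)*(0)) / -4 = -3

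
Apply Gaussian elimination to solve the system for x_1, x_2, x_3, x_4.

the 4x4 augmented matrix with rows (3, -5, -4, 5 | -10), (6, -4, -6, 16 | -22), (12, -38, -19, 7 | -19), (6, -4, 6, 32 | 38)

Forward elimination on [A|b]:
R2 <- R2 - (2)*R1:  [  0   6   2   6  -2 ]
R3 <- R3 - (4)*R1:  [   0  -18   -3  -13   21 ]
R4 <- R4 - (2)*R1:  [  0   6  14  22  58 ]
R3 <- R3 - (-3)*R2:  [  0   0   3   5  15 ]
R4 <- R4 - (1)*R2:  [  0   0  12  16  60 ]
R4 <- R4 - (4)*R3:  [  0   0   0  -4   0 ]
Row echelon form:
[ 3  -5  -4   5  |  -10 ]
[ 0   6   2   6  |   -2 ]
[ 0   0   3   5  |   15 ]
[ 0   0   0  -4  |    0 ]
Back-substitution:
x_4 = (0) / -4 = 0
x_3 = (15 - (5)*(0)) / 3 = 5
x_2 = (-2 - (2)*(5) - (6)*(0)) / 6 = -2
x_1 = (-10 - (-5)*(-2) - (-4)*(5) - (5)*(0)) / 3 = 0

(0, -2, 5, 0)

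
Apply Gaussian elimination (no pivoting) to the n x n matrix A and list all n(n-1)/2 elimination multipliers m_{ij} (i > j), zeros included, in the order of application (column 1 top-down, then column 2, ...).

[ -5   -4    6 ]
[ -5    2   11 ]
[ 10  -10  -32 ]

multipliers: 1, -2, -3

Forward elimination:
R2 <- R2 - (1)*R1:  [ 0  6  5 ]
R3 <- R3 - (-2)*R1:  [   0  -18  -20 ]
R3 <- R3 - (-3)*R2:  [  0   0  -5 ]
Multipliers (in order of application): m_{21} = 1, m_{31} = -2, m_{32} = -3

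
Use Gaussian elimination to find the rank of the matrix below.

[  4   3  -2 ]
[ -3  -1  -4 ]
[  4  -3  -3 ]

Row reduction:
R2 <- R2 - (-3/4)*R1:  [     0    5/4  -11/2 ]
R3 <- R3 - (1)*R1:  [  0  -6  -1 ]
R3 <- R3 - (-24/5)*R2:  [      0       0  -137/5 ]
Row echelon form:
[ 4    3      -2 ]
[ 0  5/4   -11/2 ]
[ 0    0  -137/5 ]
Nonzero rows / pivot columns: 3

rank(A) = 3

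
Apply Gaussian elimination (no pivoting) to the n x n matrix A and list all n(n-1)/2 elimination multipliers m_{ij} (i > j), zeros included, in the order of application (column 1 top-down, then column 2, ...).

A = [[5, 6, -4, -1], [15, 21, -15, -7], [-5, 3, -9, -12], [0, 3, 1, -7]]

multipliers: 3, -1, 0, 3, 1, -1

Forward elimination:
R2 <- R2 - (3)*R1:  [  0   3  -3  -4 ]
R3 <- R3 - (-1)*R1:  [   0    9  -13  -13 ]
R4: entry in column 1 is already 0 -> m_{41} = 0 (no row operation needed)
R3 <- R3 - (3)*R2:  [  0   0  -4  -1 ]
R4 <- R4 - (1)*R2:  [  0   0   4  -3 ]
R4 <- R4 - (-1)*R3:  [  0   0   0  -4 ]
Multipliers (in order of application): m_{21} = 3, m_{31} = -1, m_{41} = 0, m_{32} = 3, m_{42} = 1, m_{43} = -1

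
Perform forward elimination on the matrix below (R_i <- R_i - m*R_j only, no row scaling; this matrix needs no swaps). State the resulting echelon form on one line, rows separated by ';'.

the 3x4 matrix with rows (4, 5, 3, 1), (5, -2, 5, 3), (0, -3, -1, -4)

REF = [4 5 3 1; 0 -33/4 5/4 7/4; 0 0 -16/11 -51/11]

Forward elimination:
R2 <- R2 - (5/4)*R1:  [     0  -33/4    5/4    7/4 ]
R3 <- R3 - (4/11)*R2:  [      0       0  -16/11  -51/11 ]
Row echelon form:
[ 4      5       3       1 ]
[ 0  -33/4     5/4     7/4 ]
[ 0      0  -16/11  -51/11 ]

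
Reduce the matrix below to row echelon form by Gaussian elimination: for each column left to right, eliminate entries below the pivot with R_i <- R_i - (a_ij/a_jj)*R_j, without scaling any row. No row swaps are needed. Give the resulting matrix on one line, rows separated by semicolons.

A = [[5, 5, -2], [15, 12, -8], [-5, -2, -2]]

REF = [5 5 -2; 0 -3 -2; 0 0 -6]

Forward elimination:
R2 <- R2 - (3)*R1:  [  0  -3  -2 ]
R3 <- R3 - (-1)*R1:  [  0   3  -4 ]
R3 <- R3 - (-1)*R2:  [  0   0  -6 ]
Row echelon form:
[ 5   5  -2 ]
[ 0  -3  -2 ]
[ 0   0  -6 ]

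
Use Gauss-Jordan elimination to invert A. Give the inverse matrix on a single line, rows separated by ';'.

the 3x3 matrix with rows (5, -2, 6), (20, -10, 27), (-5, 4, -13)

Gauss-Jordan on [A | I]:
R1 <- (1/5)*R1:  [    1  -2/5   6/5  |   1/5     0     0 ]
R2 <- R2 - (20)*R1:  [  0  -2   3  |  -4   1   0 ]
R3 <- R3 - (-5)*R1:  [  0   2  -7  |   1   0   1 ]
R2 <- (1/-2)*R2:  [    0     1  -3/2  |     2  -1/2     0 ]
R1 <- R1 - (-2/5)*R2:  [    1     0   3/5  |     1  -1/5     0 ]
R3 <- R3 - (2)*R2:  [  0   0  -4  |  -3   1   1 ]
R3 <- (1/-4)*R3:  [    0     0     1  |   3/4  -1/4  -1/4 ]
R1 <- R1 - (3/5)*R3:  [     1      0      0  |  11/20  -1/20   3/20 ]
R2 <- R2 - (-3/2)*R3:  [    0     1     0  |  25/8  -7/8  -3/8 ]
Right block of [I | A^{-1}] is the inverse:
[ 11/20  -1/20  3/20 ]
[  25/8   -7/8  -3/8 ]
[   3/4   -1/4  -1/4 ]

inverse = [11/20 -1/20 3/20; 25/8 -7/8 -3/8; 3/4 -1/4 -1/4]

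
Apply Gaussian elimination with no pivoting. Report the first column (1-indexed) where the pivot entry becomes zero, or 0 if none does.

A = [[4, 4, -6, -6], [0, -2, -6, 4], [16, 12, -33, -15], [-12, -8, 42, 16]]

Naive forward elimination:
R3 <- R3 - (4)*R1:  [  0  -4  -9   9 ]
R4 <- R4 - (-3)*R1:  [  0   4  24  -2 ]
R3 <- R3 - (2)*R2:  [ 0  0  3  1 ]
R4 <- R4 - (-2)*R2:  [  0   0  12   6 ]
R4 <- R4 - (4)*R3:  [ 0  0  0  2 ]
All pivots nonzero; naive elimination completes without hitting a zero pivot.

first zero-pivot column = 0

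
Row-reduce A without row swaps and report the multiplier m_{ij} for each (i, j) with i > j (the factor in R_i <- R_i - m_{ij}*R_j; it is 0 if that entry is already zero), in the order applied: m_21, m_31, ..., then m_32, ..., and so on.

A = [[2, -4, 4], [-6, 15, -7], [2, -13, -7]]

multipliers: -3, 1, -3

Forward elimination:
R2 <- R2 - (-3)*R1:  [ 0  3  5 ]
R3 <- R3 - (1)*R1:  [   0   -9  -11 ]
R3 <- R3 - (-3)*R2:  [ 0  0  4 ]
Multipliers (in order of application): m_{21} = -3, m_{31} = 1, m_{32} = -3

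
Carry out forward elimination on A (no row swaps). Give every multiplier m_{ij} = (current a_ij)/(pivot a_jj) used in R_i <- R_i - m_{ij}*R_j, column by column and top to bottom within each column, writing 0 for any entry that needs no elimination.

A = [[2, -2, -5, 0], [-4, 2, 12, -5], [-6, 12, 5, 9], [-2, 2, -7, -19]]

multipliers: -2, -3, -1, -3, 0, 3

Forward elimination:
R2 <- R2 - (-2)*R1:  [  0  -2   2  -5 ]
R3 <- R3 - (-3)*R1:  [   0    6  -10    9 ]
R4 <- R4 - (-1)*R1:  [   0    0  -12  -19 ]
R3 <- R3 - (-3)*R2:  [  0   0  -4  -6 ]
R4: entry in column 2 is already 0 -> m_{42} = 0 (no row operation needed)
R4 <- R4 - (3)*R3:  [  0   0   0  -1 ]
Multipliers (in order of application): m_{21} = -2, m_{31} = -3, m_{41} = -1, m_{32} = -3, m_{42} = 0, m_{43} = 3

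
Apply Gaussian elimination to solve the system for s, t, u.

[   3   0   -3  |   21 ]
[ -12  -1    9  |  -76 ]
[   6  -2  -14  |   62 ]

Forward elimination on [A|b]:
R2 <- R2 - (-4)*R1:  [  0  -1  -3   8 ]
R3 <- R3 - (2)*R1:  [  0  -2  -8  20 ]
R3 <- R3 - (2)*R2:  [  0   0  -2   4 ]
Row echelon form:
[ 3   0  -3  |  21 ]
[ 0  -1  -3  |   8 ]
[ 0   0  -2  |   4 ]
Back-substitution:
u = (4) / -2 = -2
t = (8 - (-3)*(-2)) / -1 = -2
s = (21 - (-3)*(-2)) / 3 = 5

(5, -2, -2)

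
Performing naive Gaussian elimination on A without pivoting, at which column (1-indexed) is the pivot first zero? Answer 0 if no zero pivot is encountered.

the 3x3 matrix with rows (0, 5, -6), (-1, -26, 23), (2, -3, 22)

first zero-pivot column = 1

Naive forward elimination:
Pivot entry (1,1) is zero but row 2 has -1 in column 1 -> naive elimination stops; a row interchange (e.g. R1 <-> R2) would be required here.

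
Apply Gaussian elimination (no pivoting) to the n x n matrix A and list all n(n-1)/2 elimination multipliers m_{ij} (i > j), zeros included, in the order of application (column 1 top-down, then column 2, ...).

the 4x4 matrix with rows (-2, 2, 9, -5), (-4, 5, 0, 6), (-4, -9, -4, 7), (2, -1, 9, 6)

multipliers: 2, 2, -1, -13, 1, -9/64

Forward elimination:
R2 <- R2 - (2)*R1:  [   0    1  -18   16 ]
R3 <- R3 - (2)*R1:  [   0  -13  -22   17 ]
R4 <- R4 - (-1)*R1:  [  0   1  18   1 ]
R3 <- R3 - (-13)*R2:  [    0     0  -256   225 ]
R4 <- R4 - (1)*R2:  [   0    0   36  -15 ]
R4 <- R4 - (-9/64)*R3:  [       0        0        0  1065/64 ]
Multipliers (in order of application): m_{21} = 2, m_{31} = 2, m_{41} = -1, m_{32} = -13, m_{42} = 1, m_{43} = -9/64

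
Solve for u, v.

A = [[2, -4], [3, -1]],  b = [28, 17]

(4, -5)

Forward elimination on [A|b]:
R2 <- R2 - (3/2)*R1:  [   0    5  -25 ]
Row echelon form:
[ 2  -4  |   28 ]
[ 0   5  |  -25 ]
Back-substitution:
v = (-25) / 5 = -5
u = (28 - (-4)*(-5)) / 2 = 4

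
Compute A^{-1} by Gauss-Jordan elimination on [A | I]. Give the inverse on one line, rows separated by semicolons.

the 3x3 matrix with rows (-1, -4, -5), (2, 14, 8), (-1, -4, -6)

Gauss-Jordan on [A | I]:
R1 <- (1/-1)*R1:  [  1   4   5  |  -1   0   0 ]
R2 <- R2 - (2)*R1:  [  0   6  -2  |   2   1   0 ]
R3 <- R3 - (-1)*R1:  [  0   0  -1  |  -1   0   1 ]
R2 <- (1/6)*R2:  [    0     1  -1/3  |   1/3   1/6     0 ]
R1 <- R1 - (4)*R2:  [    1     0  19/3  |  -7/3  -2/3     0 ]
R3 <- (1/-1)*R3:  [  0   0   1  |   1   0  -1 ]
R1 <- R1 - (19/3)*R3:  [     1      0      0  |  -26/3   -2/3   19/3 ]
R2 <- R2 - (-1/3)*R3:  [    0     1     0  |   2/3   1/6  -1/3 ]
Right block of [I | A^{-1}] is the inverse:
[ -26/3  -2/3  19/3 ]
[   2/3   1/6  -1/3 ]
[     1     0    -1 ]

inverse = [-26/3 -2/3 19/3; 2/3 1/6 -1/3; 1 0 -1]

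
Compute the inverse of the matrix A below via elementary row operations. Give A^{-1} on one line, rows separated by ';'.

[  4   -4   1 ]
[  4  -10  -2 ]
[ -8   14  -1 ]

Gauss-Jordan on [A | I]:
R1 <- (1/4)*R1:  [   1   -1  1/4  |  1/4    0    0 ]
R2 <- R2 - (4)*R1:  [  0  -6  -3  |  -1   1   0 ]
R3 <- R3 - (-8)*R1:  [ 0  6  1  |  2  0  1 ]
R2 <- (1/-6)*R2:  [    0     1   1/2  |   1/6  -1/6     0 ]
R1 <- R1 - (-1)*R2:  [    1     0   3/4  |  5/12  -1/6     0 ]
R3 <- R3 - (6)*R2:  [  0   0  -2  |   1   1   1 ]
R3 <- (1/-2)*R3:  [    0     0     1  |  -1/2  -1/2  -1/2 ]
R1 <- R1 - (3/4)*R3:  [     1      0      0  |  19/24   5/24    3/8 ]
R2 <- R2 - (1/2)*R3:  [    0     1     0  |  5/12  1/12   1/4 ]
Right block of [I | A^{-1}] is the inverse:
[ 19/24  5/24   3/8 ]
[  5/12  1/12   1/4 ]
[  -1/2  -1/2  -1/2 ]

inverse = [19/24 5/24 3/8; 5/12 1/12 1/4; -1/2 -1/2 -1/2]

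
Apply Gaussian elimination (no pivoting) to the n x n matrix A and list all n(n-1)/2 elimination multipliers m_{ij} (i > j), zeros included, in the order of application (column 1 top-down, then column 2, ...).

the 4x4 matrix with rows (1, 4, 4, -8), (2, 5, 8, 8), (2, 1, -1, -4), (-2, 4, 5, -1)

Forward elimination:
R2 <- R2 - (2)*R1:  [  0  -3   0  24 ]
R3 <- R3 - (2)*R1:  [  0  -7  -9  12 ]
R4 <- R4 - (-2)*R1:  [   0   12   13  -17 ]
R3 <- R3 - (7/3)*R2:  [   0    0   -9  -44 ]
R4 <- R4 - (-4)*R2:  [  0   0  13  79 ]
R4 <- R4 - (-13/9)*R3:  [     0      0      0  139/9 ]
Multipliers (in order of application): m_{21} = 2, m_{31} = 2, m_{41} = -2, m_{32} = 7/3, m_{42} = -4, m_{43} = -13/9

multipliers: 2, 2, -2, 7/3, -4, -13/9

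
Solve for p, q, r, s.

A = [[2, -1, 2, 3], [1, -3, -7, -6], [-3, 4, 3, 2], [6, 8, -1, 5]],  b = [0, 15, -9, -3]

(-2, -2, -5, 4)

Forward elimination on [A|b]:
R2 <- R2 - (1/2)*R1:  [     0   -5/2     -8  -15/2     15 ]
R3 <- R3 - (-3/2)*R1:  [    0   5/2     6  13/2    -9 ]
R4 <- R4 - (3)*R1:  [  0  11  -7  -4  -3 ]
R3 <- R3 - (-1)*R2:  [  0   0  -2  -1   6 ]
R4 <- R4 - (-22/5)*R2:  [      0       0  -211/5     -37      63 ]
R4 <- R4 - (211/10)*R3:  [       0        0        0  -159/10   -318/5 ]
Row echelon form:
[ 2    -1   2        3  |       0 ]
[ 0  -5/2  -8    -15/2  |      15 ]
[ 0     0  -2       -1  |       6 ]
[ 0     0   0  -159/10  |  -318/5 ]
Back-substitution:
s = (-318/5) / (-159/10) = 4
r = (6 - (-1)*(4)) / -2 = -5
q = (15 - (-8)*(-5) - (-15/2)*(4)) / (-5/2) = -2
p = (0 - (-1)*(-2) - (2)*(-5) - (3)*(4)) / 2 = -2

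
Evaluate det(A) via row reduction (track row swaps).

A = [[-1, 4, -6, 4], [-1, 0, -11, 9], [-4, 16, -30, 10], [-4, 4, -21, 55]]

Forward elimination:
R2 <- R2 - (1)*R1:  [  0  -4  -5   5 ]
R3 <- R3 - (4)*R1:  [  0   0  -6  -6 ]
R4 <- R4 - (4)*R1:  [   0  -12    3   39 ]
R4 <- R4 - (3)*R2:  [  0   0  18  24 ]
R4 <- R4 - (-3)*R3:  [ 0  0  0  6 ]
Upper-triangular form:
[ -1   4  -6   4 ]
[  0  -4  -5   5 ]
[  0   0  -6  -6 ]
[  0   0   0   6 ]
det(A) = (-1)^0 * (-1) * (-4) * (-6) * (6) = -144  (0 row swaps -> sign +1)

det(A) = -144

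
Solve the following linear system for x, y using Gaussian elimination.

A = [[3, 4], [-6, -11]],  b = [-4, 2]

Forward elimination on [A|b]:
R2 <- R2 - (-2)*R1:  [  0  -3  -6 ]
Row echelon form:
[ 3   4  |  -4 ]
[ 0  -3  |  -6 ]
Back-substitution:
y = (-6) / -3 = 2
x = (-4 - (4)*(2)) / 3 = -4

(-4, 2)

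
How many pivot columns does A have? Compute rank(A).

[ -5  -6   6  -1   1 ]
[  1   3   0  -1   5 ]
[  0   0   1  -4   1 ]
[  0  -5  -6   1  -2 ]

rank(A) = 4

Row reduction:
R2 <- R2 - (-1/5)*R1:  [    0   9/5   6/5  -6/5  26/5 ]
R4 <- R4 - (-25/9)*R2:  [     0      0   -8/3   -7/3  112/9 ]
R4 <- R4 - (-8/3)*R3:  [     0      0      0    -13  136/9 ]
Row echelon form:
[ -5   -6    6    -1      1 ]
[  0  9/5  6/5  -6/5   26/5 ]
[  0    0    1    -4      1 ]
[  0    0    0   -13  136/9 ]
Nonzero rows / pivot columns: 4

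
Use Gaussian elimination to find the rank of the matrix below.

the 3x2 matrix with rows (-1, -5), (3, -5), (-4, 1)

rank(A) = 2

Row reduction:
R2 <- R2 - (-3)*R1:  [   0  -20 ]
R3 <- R3 - (4)*R1:  [  0  21 ]
R3 <- R3 - (-21/20)*R2:  [ 0  0 ]
Row echelon form:
[ -1   -5 ]
[  0  -20 ]
[  0    0 ]
Nonzero rows / pivot columns: 2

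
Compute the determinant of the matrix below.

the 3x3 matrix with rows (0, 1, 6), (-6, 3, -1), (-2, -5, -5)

Forward elimination:
R1 <-> R2   (pivot in column 1 was zero)
[ -6   3  -1 ]
[  0   1   6 ]
[ -2  -5  -5 ]
R3 <- R3 - (1/3)*R1:  [     0     -6  -14/3 ]
R3 <- R3 - (-6)*R2:  [    0     0  94/3 ]
Upper-triangular form:
[ -6  3    -1 ]
[  0  1     6 ]
[  0  0  94/3 ]
det(A) = (-1)^1 * (-6) * (1) * (94/3) = 188  (1 row swap -> sign -1)

det(A) = 188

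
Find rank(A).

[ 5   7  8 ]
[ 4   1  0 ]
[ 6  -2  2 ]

rank(A) = 3

Row reduction:
R2 <- R2 - (4/5)*R1:  [     0  -23/5  -32/5 ]
R3 <- R3 - (6/5)*R1:  [     0  -52/5  -38/5 ]
R3 <- R3 - (52/23)*R2:  [      0       0  158/23 ]
Row echelon form:
[ 5      7       8 ]
[ 0  -23/5   -32/5 ]
[ 0      0  158/23 ]
Nonzero rows / pivot columns: 3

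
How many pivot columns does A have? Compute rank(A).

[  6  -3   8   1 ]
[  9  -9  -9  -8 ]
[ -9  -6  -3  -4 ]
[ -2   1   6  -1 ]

Row reduction:
R2 <- R2 - (3/2)*R1:  [     0   -9/2    -21  -19/2 ]
R3 <- R3 - (-3/2)*R1:  [     0  -21/2      9   -5/2 ]
R4 <- R4 - (-1/3)*R1:  [    0     0  26/3  -2/3 ]
R3 <- R3 - (7/3)*R2:  [    0     0    58  59/3 ]
R4 <- R4 - (13/87)*R3:  [        0         0         0  -941/261 ]
Row echelon form:
[ 6    -3    8         1 ]
[ 0  -9/2  -21     -19/2 ]
[ 0     0   58      59/3 ]
[ 0     0    0  -941/261 ]
Nonzero rows / pivot columns: 4

rank(A) = 4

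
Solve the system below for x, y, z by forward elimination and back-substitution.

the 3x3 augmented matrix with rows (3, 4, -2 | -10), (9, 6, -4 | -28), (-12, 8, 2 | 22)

Forward elimination on [A|b]:
R2 <- R2 - (3)*R1:  [  0  -6   2   2 ]
R3 <- R3 - (-4)*R1:  [   0   24   -6  -18 ]
R3 <- R3 - (-4)*R2:  [   0    0    2  -10 ]
Row echelon form:
[ 3   4  -2  |  -10 ]
[ 0  -6   2  |    2 ]
[ 0   0   2  |  -10 ]
Back-substitution:
z = (-10) / 2 = -5
y = (2 - (2)*(-5)) / -6 = -2
x = (-10 - (4)*(-2) - (-2)*(-5)) / 3 = -4

(-4, -2, -5)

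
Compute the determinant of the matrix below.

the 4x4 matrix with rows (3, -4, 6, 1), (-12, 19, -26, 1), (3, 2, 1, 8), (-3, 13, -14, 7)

det(A) = 9

Forward elimination:
R2 <- R2 - (-4)*R1:  [  0   3  -2   5 ]
R3 <- R3 - (1)*R1:  [  0   6  -5   7 ]
R4 <- R4 - (-1)*R1:  [  0   9  -8   8 ]
R3 <- R3 - (2)*R2:  [  0   0  -1  -3 ]
R4 <- R4 - (3)*R2:  [  0   0  -2  -7 ]
R4 <- R4 - (2)*R3:  [  0   0   0  -1 ]
Upper-triangular form:
[ 3  -4   6   1 ]
[ 0   3  -2   5 ]
[ 0   0  -1  -3 ]
[ 0   0   0  -1 ]
det(A) = (-1)^0 * (3) * (3) * (-1) * (-1) = 9  (0 row swaps -> sign +1)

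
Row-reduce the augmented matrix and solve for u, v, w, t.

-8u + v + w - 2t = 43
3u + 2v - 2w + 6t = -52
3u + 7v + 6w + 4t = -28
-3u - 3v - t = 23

(-4, -2, 3, -5)

Forward elimination on [A|b]:
R2 <- R2 - (-3/8)*R1:  [      0    19/8   -13/8    21/4  -287/8 ]
R3 <- R3 - (-3/8)*R1:  [     0   59/8   51/8   13/4  -95/8 ]
R4 <- R4 - (3/8)*R1:  [     0  -27/8   -3/8   -1/4   55/8 ]
R3 <- R3 - (59/19)*R2:  [       0        0   217/19  -248/19  1891/19 ]
R4 <- R4 - (-27/19)*R2:  [       0        0   -51/19   137/19  -838/19 ]
R4 <- R4 - (-51/217)*R3:  [      0       0       0    29/7  -145/7 ]
Row echelon form:
[ -8     1       1       -2  |       43 ]
[  0  19/8   -13/8     21/4  |   -287/8 ]
[  0     0  217/19  -248/19  |  1891/19 ]
[  0     0       0     29/7  |   -145/7 ]
Back-substitution:
t = (-145/7) / (29/7) = -5
w = (1891/19 - (-248/19)*(-5)) / (217/19) = 3
v = (-287/8 - (-13/8)*(3) - (21/4)*(-5)) / (19/8) = -2
u = (43 - (1)*(-2) - (1)*(3) - (-2)*(-5)) / -8 = -4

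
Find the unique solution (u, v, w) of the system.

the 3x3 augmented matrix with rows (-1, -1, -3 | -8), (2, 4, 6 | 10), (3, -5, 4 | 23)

Forward elimination on [A|b]:
R2 <- R2 - (-2)*R1:  [  0   2   0  -6 ]
R3 <- R3 - (-3)*R1:  [  0  -8  -5  -1 ]
R3 <- R3 - (-4)*R2:  [   0    0   -5  -25 ]
Row echelon form:
[ -1  -1  -3  |   -8 ]
[  0   2   0  |   -6 ]
[  0   0  -5  |  -25 ]
Back-substitution:
w = (-25) / -5 = 5
v = (-6) / 2 = -3
u = (-8 - (-1)*(-3) - (-3)*(5)) / -1 = -4

(-4, -3, 5)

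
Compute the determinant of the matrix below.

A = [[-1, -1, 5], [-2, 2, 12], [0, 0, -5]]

det(A) = 20

Forward elimination:
R2 <- R2 - (2)*R1:  [ 0  4  2 ]
Upper-triangular form:
[ -1  -1   5 ]
[  0   4   2 ]
[  0   0  -5 ]
det(A) = (-1)^0 * (-1) * (4) * (-5) = 20  (0 row swaps -> sign +1)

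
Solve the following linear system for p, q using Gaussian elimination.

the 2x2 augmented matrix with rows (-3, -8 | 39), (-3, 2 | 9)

(-5, -3)

Forward elimination on [A|b]:
R2 <- R2 - (1)*R1:  [   0   10  -30 ]
Row echelon form:
[ -3  -8  |   39 ]
[  0  10  |  -30 ]
Back-substitution:
q = (-30) / 10 = -3
p = (39 - (-8)*(-3)) / -3 = -5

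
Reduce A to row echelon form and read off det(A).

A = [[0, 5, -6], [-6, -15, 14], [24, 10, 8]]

Forward elimination:
R1 <-> R2   (pivot in column 1 was zero)
[ -6  -15  14 ]
[  0    5  -6 ]
[ 24   10   8 ]
R3 <- R3 - (-4)*R1:  [   0  -50   64 ]
R3 <- R3 - (-10)*R2:  [ 0  0  4 ]
Upper-triangular form:
[ -6  -15  14 ]
[  0    5  -6 ]
[  0    0   4 ]
det(A) = (-1)^1 * (-6) * (5) * (4) = 120  (1 row swap -> sign -1)

det(A) = 120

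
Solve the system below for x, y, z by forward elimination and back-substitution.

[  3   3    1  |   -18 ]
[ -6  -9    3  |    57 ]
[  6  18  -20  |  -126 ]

Forward elimination on [A|b]:
R2 <- R2 - (-2)*R1:  [  0  -3   5  21 ]
R3 <- R3 - (2)*R1:  [   0   12  -22  -90 ]
R3 <- R3 - (-4)*R2:  [  0   0  -2  -6 ]
Row echelon form:
[ 3   3   1  |  -18 ]
[ 0  -3   5  |   21 ]
[ 0   0  -2  |   -6 ]
Back-substitution:
z = (-6) / -2 = 3
y = (21 - (5)*(3)) / -3 = -2
x = (-18 - (3)*(-2) - (1)*(3)) / 3 = -5

(-5, -2, 3)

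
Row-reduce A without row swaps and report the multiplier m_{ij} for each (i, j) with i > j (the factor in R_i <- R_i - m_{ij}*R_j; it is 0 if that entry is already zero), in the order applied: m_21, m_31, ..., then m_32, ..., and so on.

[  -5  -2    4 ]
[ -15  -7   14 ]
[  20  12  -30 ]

multipliers: 3, -4, -4

Forward elimination:
R2 <- R2 - (3)*R1:  [  0  -1   2 ]
R3 <- R3 - (-4)*R1:  [   0    4  -14 ]
R3 <- R3 - (-4)*R2:  [  0   0  -6 ]
Multipliers (in order of application): m_{21} = 3, m_{31} = -4, m_{32} = -4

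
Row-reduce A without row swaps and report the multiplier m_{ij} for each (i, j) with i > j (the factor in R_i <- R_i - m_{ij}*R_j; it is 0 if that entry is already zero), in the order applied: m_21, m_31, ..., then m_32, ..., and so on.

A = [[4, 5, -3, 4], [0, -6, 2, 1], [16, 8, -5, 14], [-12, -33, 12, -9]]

multipliers: 0, 4, -3, 2, 3, -1

Forward elimination:
R2: entry in column 1 is already 0 -> m_{21} = 0 (no row operation needed)
R3 <- R3 - (4)*R1:  [   0  -12    7   -2 ]
R4 <- R4 - (-3)*R1:  [   0  -18    3    3 ]
R3 <- R3 - (2)*R2:  [  0   0   3  -4 ]
R4 <- R4 - (3)*R2:  [  0   0  -3   0 ]
R4 <- R4 - (-1)*R3:  [  0   0   0  -4 ]
Multipliers (in order of application): m_{21} = 0, m_{31} = 4, m_{41} = -3, m_{32} = 2, m_{42} = 3, m_{43} = -1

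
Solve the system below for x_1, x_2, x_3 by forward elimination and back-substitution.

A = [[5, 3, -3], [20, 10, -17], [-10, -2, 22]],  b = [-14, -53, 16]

(-4, 1, -1)

Forward elimination on [A|b]:
R2 <- R2 - (4)*R1:  [  0  -2  -5   3 ]
R3 <- R3 - (-2)*R1:  [   0    4   16  -12 ]
R3 <- R3 - (-2)*R2:  [  0   0   6  -6 ]
Row echelon form:
[ 5   3  -3  |  -14 ]
[ 0  -2  -5  |    3 ]
[ 0   0   6  |   -6 ]
Back-substitution:
x_3 = (-6) / 6 = -1
x_2 = (3 - (-5)*(-1)) / -2 = 1
x_1 = (-14 - (3)*(1) - (-3)*(-1)) / 5 = -4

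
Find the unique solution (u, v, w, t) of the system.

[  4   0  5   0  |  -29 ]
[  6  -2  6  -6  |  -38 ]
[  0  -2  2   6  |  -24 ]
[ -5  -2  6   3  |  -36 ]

Forward elimination on [A|b]:
R2 <- R2 - (3/2)*R1:  [    0    -2  -3/2    -6  11/2 ]
R4 <- R4 - (-5/4)*R1:  [      0      -2    49/4       3  -289/4 ]
R3 <- R3 - (1)*R2:  [     0      0    7/2     12  -59/2 ]
R4 <- R4 - (1)*R2:  [      0       0    55/4       9  -311/4 ]
R4 <- R4 - (55/14)*R3:  [      0       0       0  -267/7   267/7 ]
Row echelon form:
[ 4   0     5       0  |    -29 ]
[ 0  -2  -3/2      -6  |   11/2 ]
[ 0   0   7/2      12  |  -59/2 ]
[ 0   0     0  -267/7  |  267/7 ]
Back-substitution:
t = (267/7) / (-267/7) = -1
w = (-59/2 - (12)*(-1)) / (7/2) = -5
v = (11/2 - (-3/2)*(-5) - (-6)*(-1)) / -2 = 4
u = (-29 - (5)*(-5)) / 4 = -1

(-1, 4, -5, -1)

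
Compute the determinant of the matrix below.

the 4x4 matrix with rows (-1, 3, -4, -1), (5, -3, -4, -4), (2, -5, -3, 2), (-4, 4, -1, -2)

Forward elimination:
R2 <- R2 - (-5)*R1:  [   0   12  -24   -9 ]
R3 <- R3 - (-2)*R1:  [   0    1  -11    0 ]
R4 <- R4 - (4)*R1:  [  0  -8  15   2 ]
R3 <- R3 - (1/12)*R2:  [   0    0   -9  3/4 ]
R4 <- R4 - (-2/3)*R2:  [  0   0  -1  -4 ]
R4 <- R4 - (1/9)*R3:  [      0       0       0  -49/12 ]
Upper-triangular form:
[ -1   3   -4      -1 ]
[  0  12  -24      -9 ]
[  0   0   -9     3/4 ]
[  0   0    0  -49/12 ]
det(A) = (-1)^0 * (-1) * (12) * (-9) * (-49/12) = -441  (0 row swaps -> sign +1)

det(A) = -441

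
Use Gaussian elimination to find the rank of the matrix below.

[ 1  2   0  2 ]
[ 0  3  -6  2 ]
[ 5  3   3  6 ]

rank(A) = 3

Row reduction:
R3 <- R3 - (5)*R1:  [  0  -7   3  -4 ]
R3 <- R3 - (-7/3)*R2:  [   0    0  -11  2/3 ]
Row echelon form:
[ 1  2    0    2 ]
[ 0  3   -6    2 ]
[ 0  0  -11  2/3 ]
Nonzero rows / pivot columns: 3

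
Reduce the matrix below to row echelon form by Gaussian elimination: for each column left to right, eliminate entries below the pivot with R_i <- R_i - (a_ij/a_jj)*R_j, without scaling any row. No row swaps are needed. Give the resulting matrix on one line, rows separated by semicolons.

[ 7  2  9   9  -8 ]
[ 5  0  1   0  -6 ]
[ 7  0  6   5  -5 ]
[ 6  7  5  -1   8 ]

Forward elimination:
R2 <- R2 - (5/7)*R1:  [     0  -10/7  -38/7  -45/7   -2/7 ]
R3 <- R3 - (1)*R1:  [  0  -2  -3  -4   3 ]
R4 <- R4 - (6/7)*R1:  [     0   37/7  -19/7  -61/7  104/7 ]
R3 <- R3 - (7/5)*R2:  [    0     0  23/5     5  17/5 ]
R4 <- R4 - (-37/10)*R2:  [      0       0  -114/5   -65/2    69/5 ]
R4 <- R4 - (-114/23)*R3:  [       0        0        0  -355/46   705/23 ]
Row echelon form:
[ 7      2      9        9      -8 ]
[ 0  -10/7  -38/7    -45/7    -2/7 ]
[ 0      0   23/5        5    17/5 ]
[ 0      0      0  -355/46  705/23 ]

REF = [7 2 9 9 -8; 0 -10/7 -38/7 -45/7 -2/7; 0 0 23/5 5 17/5; 0 0 0 -355/46 705/23]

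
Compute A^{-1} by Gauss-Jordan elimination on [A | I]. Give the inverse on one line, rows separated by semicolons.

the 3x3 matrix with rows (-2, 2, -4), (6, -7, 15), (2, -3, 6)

Gauss-Jordan on [A | I]:
R1 <- (1/-2)*R1:  [    1    -1     2  |  -1/2     0     0 ]
R2 <- R2 - (6)*R1:  [  0  -1   3  |   3   1   0 ]
R3 <- R3 - (2)*R1:  [  0  -1   2  |   1   0   1 ]
R2 <- (1/-1)*R2:  [  0   1  -3  |  -3  -1   0 ]
R1 <- R1 - (-1)*R2:  [    1     0    -1  |  -7/2    -1     0 ]
R3 <- R3 - (-1)*R2:  [  0   0  -1  |  -2  -1   1 ]
R3 <- (1/-1)*R3:  [  0   0   1  |   2   1  -1 ]
R1 <- R1 - (-1)*R3:  [    1     0     0  |  -3/2     0    -1 ]
R2 <- R2 - (-3)*R3:  [  0   1   0  |   3   2  -3 ]
Right block of [I | A^{-1}] is the inverse:
[ -3/2  0  -1 ]
[    3  2  -3 ]
[    2  1  -1 ]

inverse = [-3/2 0 -1; 3 2 -3; 2 1 -1]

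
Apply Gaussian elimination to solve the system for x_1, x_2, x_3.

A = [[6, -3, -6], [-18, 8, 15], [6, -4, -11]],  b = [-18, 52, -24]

Forward elimination on [A|b]:
R2 <- R2 - (-3)*R1:  [  0  -1  -3  -2 ]
R3 <- R3 - (1)*R1:  [  0  -1  -5  -6 ]
R3 <- R3 - (1)*R2:  [  0   0  -2  -4 ]
Row echelon form:
[ 6  -3  -6  |  -18 ]
[ 0  -1  -3  |   -2 ]
[ 0   0  -2  |   -4 ]
Back-substitution:
x_3 = (-4) / -2 = 2
x_2 = (-2 - (-3)*(2)) / -1 = -4
x_1 = (-18 - (-3)*(-4) - (-6)*(2)) / 6 = -3

(-3, -4, 2)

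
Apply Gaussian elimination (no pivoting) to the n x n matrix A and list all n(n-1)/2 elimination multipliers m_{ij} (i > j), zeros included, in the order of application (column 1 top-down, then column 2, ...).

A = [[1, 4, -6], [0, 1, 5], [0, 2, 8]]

multipliers: 0, 0, 2

Forward elimination:
R2: entry in column 1 is already 0 -> m_{21} = 0 (no row operation needed)
R3: entry in column 1 is already 0 -> m_{31} = 0 (no row operation needed)
R3 <- R3 - (2)*R2:  [  0   0  -2 ]
Multipliers (in order of application): m_{21} = 0, m_{31} = 0, m_{32} = 2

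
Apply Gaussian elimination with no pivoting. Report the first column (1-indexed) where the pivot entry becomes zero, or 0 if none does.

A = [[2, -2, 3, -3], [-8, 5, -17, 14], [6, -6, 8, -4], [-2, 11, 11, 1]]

Naive forward elimination:
R2 <- R2 - (-4)*R1:  [  0  -3  -5   2 ]
R3 <- R3 - (3)*R1:  [  0   0  -1   5 ]
R4 <- R4 - (-1)*R1:  [  0   9  14  -2 ]
R4 <- R4 - (-3)*R2:  [  0   0  -1   4 ]
R4 <- R4 - (1)*R3:  [  0   0   0  -1 ]
All pivots nonzero; naive elimination completes without hitting a zero pivot.

first zero-pivot column = 0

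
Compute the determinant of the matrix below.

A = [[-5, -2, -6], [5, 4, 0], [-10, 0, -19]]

Forward elimination:
R2 <- R2 - (-1)*R1:  [  0   2  -6 ]
R3 <- R3 - (2)*R1:  [  0   4  -7 ]
R3 <- R3 - (2)*R2:  [ 0  0  5 ]
Upper-triangular form:
[ -5  -2  -6 ]
[  0   2  -6 ]
[  0   0   5 ]
det(A) = (-1)^0 * (-5) * (2) * (5) = -50  (0 row swaps -> sign +1)

det(A) = -50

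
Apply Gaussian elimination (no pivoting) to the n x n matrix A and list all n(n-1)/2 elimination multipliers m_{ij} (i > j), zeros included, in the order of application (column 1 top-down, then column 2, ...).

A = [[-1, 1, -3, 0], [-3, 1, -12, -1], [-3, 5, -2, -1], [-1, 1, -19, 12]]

Forward elimination:
R2 <- R2 - (3)*R1:  [  0  -2  -3  -1 ]
R3 <- R3 - (3)*R1:  [  0   2   7  -1 ]
R4 <- R4 - (1)*R1:  [   0    0  -16   12 ]
R3 <- R3 - (-1)*R2:  [  0   0   4  -2 ]
R4: entry in column 2 is already 0 -> m_{42} = 0 (no row operation needed)
R4 <- R4 - (-4)*R3:  [ 0  0  0  4 ]
Multipliers (in order of application): m_{21} = 3, m_{31} = 3, m_{41} = 1, m_{32} = -1, m_{42} = 0, m_{43} = -4

multipliers: 3, 3, 1, -1, 0, -4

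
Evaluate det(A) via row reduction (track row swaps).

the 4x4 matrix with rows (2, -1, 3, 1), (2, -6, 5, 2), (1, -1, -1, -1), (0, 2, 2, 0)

Forward elimination:
R2 <- R2 - (1)*R1:  [  0  -5   2   1 ]
R3 <- R3 - (1/2)*R1:  [    0  -1/2  -5/2  -3/2 ]
R3 <- R3 - (1/10)*R2:  [      0       0  -27/10    -8/5 ]
R4 <- R4 - (-2/5)*R2:  [    0     0  14/5   2/5 ]
R4 <- R4 - (-28/27)*R3:  [      0       0       0  -34/27 ]
Upper-triangular form:
[ 2  -1       3       1 ]
[ 0  -5       2       1 ]
[ 0   0  -27/10    -8/5 ]
[ 0   0       0  -34/27 ]
det(A) = (-1)^0 * (2) * (-5) * (-27/10) * (-34/27) = -34  (0 row swaps -> sign +1)

det(A) = -34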